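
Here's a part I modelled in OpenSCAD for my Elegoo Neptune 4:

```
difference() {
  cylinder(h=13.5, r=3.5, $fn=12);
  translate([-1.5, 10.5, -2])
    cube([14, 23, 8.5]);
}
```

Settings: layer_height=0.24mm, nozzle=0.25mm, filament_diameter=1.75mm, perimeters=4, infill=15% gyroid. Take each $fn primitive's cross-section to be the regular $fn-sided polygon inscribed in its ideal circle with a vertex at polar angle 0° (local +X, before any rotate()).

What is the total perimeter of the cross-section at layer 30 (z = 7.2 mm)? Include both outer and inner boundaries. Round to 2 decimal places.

21.74 mm

At z = 7.2 mm: the cylinder: section is a regular 12-gon, circumradius r=3.5 (perimeter = 2·12·3.500·sin(180°/12) = 21.74 mm); the cube at (-1.5, 10.5) is absent (z outside [-2, 6.5]); Taking the first minus the rest: none of the subtracted shapes is present at this height, so the r=3.5 cylinder is unchanged — boundary = 21.74 mm. Overall, the cross-section is a single solid region. Total boundary length (outer) = 21.74 mm.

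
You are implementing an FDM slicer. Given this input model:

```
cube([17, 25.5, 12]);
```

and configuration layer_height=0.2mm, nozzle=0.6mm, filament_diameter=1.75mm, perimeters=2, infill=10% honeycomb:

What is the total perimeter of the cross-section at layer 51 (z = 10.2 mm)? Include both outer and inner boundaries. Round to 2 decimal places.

85.00 mm

At z = 10.2 mm: the cube is present — its section is the full 17×25.5 rectangle (perimeter 85.00 mm). Overall, the cross-section is a single solid region. Total boundary length (outer) = 85.00 mm.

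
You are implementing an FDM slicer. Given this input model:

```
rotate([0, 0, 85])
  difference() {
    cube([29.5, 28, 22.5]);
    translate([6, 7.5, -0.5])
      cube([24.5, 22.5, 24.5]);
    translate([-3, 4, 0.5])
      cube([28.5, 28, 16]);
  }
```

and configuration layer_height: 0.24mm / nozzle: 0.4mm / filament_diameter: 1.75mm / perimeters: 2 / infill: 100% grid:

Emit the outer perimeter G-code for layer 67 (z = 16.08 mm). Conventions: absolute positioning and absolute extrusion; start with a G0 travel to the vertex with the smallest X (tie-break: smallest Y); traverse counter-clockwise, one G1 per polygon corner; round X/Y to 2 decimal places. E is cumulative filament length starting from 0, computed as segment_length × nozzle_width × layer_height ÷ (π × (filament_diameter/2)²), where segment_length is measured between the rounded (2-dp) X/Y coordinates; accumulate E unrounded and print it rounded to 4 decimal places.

G0 X-5.25 Y26.06 Z16.08
G1 X-1.76 Y25.75 E0.1398
G1 X-3.98 Y0.35 E1.1575
G1 X0.00 Y0.00 E1.3169
G1 X2.57 Y29.39 E2.4944
G1 X-4.90 Y30.04 E2.7937
G1 X-5.25 Y26.06 E2.9532

At z = 16.08 mm: the cube is present — its section is the full 29.5×28 rectangle; the cube at (6, 7.5) (footprint 24.5×22.5) is included at this height; the cube at (-3, 4) (footprint 28.5×28) is included at this height; Taking the first minus the rest: starting from the 29.5×28 cube, the 24.5×22.5 cube at (6, 7.5) partially overlaps it — only the 481.75 mm² overlap (of its 551.25 mm²) is removed, clipping the outline; the 28.5×28 cube at (-3, 4) partially overlaps it — only the 212.25 mm² overlap (of its 798.00 mm²) is removed, clipping the outline — 1 connected region; (rotated 85° about Z; rotation is an isometry so areas/perimeters/island counts are preserved). The outline is a single polygon with 6 vertices. Extrusion per mm of travel: 0.4 × 0.24 / (π × 0.875²) = 0.039912. Accumulating E over each segment gives final E = 2.9532.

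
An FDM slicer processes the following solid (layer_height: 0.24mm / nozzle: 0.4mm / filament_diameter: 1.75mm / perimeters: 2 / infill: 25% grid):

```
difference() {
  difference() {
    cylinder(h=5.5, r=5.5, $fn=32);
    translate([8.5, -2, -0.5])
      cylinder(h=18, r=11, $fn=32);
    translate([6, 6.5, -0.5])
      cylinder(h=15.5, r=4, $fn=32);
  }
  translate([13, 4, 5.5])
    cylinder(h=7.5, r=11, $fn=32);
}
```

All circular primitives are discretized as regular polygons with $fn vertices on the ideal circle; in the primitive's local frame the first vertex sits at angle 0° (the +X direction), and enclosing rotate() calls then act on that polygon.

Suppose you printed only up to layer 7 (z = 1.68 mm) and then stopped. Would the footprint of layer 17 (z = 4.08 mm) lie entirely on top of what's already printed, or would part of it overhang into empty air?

Compare the two slices. At z = 1.68: the r=5.5 cylinder gives a regular 32-gon of circumradius 5.5 (constant along its height) (area = (32/2)·5.500²·sin(360°/32) = 94.42 mm²); the r=11 cylinder at (8.5, -2) contributes a regular 32-gon of circumradius 11 (area = (32/2)·11.000²·sin(360°/32) = 377.69 mm²); the r=4 cylinder at (6, 6.5) contributes a regular 32-gon of circumradius 4 (area = (32/2)·4.000²·sin(360°/32) = 49.94 mm²); Taking the first minus the rest: starting from the r=5.5 cylinder (94.42 mm²), the r=11 cylinder at (8.5, -2) partially overlaps it — only the 66.44 mm² overlap (of its 377.69 mm²) is removed, clipping the outline; the r=4 cylinder at (6, 6.5) misses the remaining region (no effect) — area = 27.99 mm²; the cylinder at (13, 4) is absent (z outside [5.5, 13]); Subtracting the remaining from the first: none of the subtracted shapes is present at this height, so that combined region is unchanged — area = 27.99 mm². At z = 4.08: the cylinder: section is a regular 32-gon, circumradius r=5.5 (area = (32/2)·5.500²·sin(360°/32) = 94.42 mm²); the r=11 cylinder at (8.5, -2) gives a regular 32-gon of circumradius 11 (constant along its height) (area = (32/2)·11.000²·sin(360°/32) = 377.69 mm²); the r=4 cylinder at (6, 6.5) gives a regular 32-gon of circumradius 4 (constant along its height) (area = (32/2)·4.000²·sin(360°/32) = 49.94 mm²); Taking the first minus the rest: starting from the r=5.5 cylinder (94.42 mm²), the r=11 cylinder at (8.5, -2) partially overlaps it — only the 66.44 mm² overlap (of its 377.69 mm²) is removed, clipping the outline; the r=4 cylinder at (6, 6.5) misses the remaining region (no effect) — area = 27.99 mm²; the cylinder at (13, 4) is absent (z outside [5.5, 13]); After the difference (first − rest): none of the subtracted shapes is present at this height, so that combined region is unchanged — area = 27.99 mm². Checking containment: the cross-section at z = 4.08 is a subset of the cross-section at z = 1.68.

entirely on top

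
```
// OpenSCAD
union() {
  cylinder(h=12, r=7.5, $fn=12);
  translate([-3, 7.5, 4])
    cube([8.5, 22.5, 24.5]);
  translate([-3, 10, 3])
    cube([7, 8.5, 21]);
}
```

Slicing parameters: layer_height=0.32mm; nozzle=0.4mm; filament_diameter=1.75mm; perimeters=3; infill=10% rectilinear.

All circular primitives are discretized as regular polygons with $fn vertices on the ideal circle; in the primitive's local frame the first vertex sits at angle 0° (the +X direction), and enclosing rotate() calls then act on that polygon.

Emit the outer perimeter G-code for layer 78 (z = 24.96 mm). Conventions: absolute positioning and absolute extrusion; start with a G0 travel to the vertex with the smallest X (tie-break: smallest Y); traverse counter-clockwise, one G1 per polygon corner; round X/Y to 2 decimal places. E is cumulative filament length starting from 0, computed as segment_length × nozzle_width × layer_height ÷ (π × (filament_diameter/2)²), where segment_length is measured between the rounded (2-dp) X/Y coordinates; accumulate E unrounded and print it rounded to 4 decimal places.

At z = 24.96 mm: the cylinder is absent (z outside [0, 12]); the cube at (-3, 7.5) (footprint 8.5×22.5) is included at this height; the cube at (-3, 10) is absent (z outside [3, 24]); Taking the union: only the 8.5×22.5 cube at (-3, 7.5) is present, so the union is just that shape — 1 connected region. The outline is a single polygon with 4 vertices. Extrusion per mm of travel: 0.4 × 0.32 / (π × 0.875²) = 0.053216. Accumulating E over each segment gives final E = 3.2994.

G0 X-3.00 Y7.50 Z24.96
G1 X5.50 Y7.50 E0.4523
G1 X5.50 Y30.00 E1.6497
G1 X-3.00 Y30.00 E2.1020
G1 X-3.00 Y7.50 E3.2994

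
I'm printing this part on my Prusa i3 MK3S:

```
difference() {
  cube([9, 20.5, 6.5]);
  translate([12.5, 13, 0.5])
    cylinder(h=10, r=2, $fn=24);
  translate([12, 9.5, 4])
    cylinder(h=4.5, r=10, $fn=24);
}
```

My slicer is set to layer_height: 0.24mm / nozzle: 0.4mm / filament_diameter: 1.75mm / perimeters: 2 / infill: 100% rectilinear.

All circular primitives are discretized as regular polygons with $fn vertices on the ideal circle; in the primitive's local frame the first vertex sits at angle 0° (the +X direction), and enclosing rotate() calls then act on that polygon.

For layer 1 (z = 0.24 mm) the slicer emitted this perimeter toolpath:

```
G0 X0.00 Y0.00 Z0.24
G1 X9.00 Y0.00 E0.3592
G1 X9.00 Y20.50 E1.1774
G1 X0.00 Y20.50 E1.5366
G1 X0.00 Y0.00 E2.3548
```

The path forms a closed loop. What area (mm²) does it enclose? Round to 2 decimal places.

Apply the shoelace formula to the sequence of (X, Y) vertices; enclosed area = 184.50 mm².

184.50 mm²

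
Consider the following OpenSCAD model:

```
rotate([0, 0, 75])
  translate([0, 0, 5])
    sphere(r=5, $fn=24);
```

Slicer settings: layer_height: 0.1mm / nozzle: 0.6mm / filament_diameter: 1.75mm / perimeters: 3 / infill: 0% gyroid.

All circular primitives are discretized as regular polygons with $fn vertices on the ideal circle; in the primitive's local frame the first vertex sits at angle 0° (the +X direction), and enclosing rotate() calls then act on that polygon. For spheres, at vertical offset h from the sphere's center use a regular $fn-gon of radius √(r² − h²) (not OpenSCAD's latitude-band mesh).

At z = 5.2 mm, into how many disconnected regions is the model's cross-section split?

1

At z = 5.2 mm: the r=5 sphere slices to a regular 24-gon of circumradius 4.996 (√(r²−h²) with h=0.2 from center); (whole slice rotated 75° about Z — lengths, areas and connectivity unchanged). The result has 1 disconnected region.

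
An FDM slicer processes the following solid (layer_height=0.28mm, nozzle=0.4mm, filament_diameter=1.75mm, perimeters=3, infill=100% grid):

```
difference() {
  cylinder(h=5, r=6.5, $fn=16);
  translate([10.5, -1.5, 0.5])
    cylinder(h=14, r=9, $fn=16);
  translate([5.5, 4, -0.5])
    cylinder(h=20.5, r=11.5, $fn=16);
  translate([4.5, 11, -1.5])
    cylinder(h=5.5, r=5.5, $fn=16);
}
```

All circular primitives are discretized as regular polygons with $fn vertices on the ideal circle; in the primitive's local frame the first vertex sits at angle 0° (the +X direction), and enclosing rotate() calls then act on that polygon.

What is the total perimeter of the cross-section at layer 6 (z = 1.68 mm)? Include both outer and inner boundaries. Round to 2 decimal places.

At z = 1.68 mm: the r=6.5 cylinder gives a regular 16-gon of circumradius 6.5 (constant along its height) (perimeter = 2·16·6.500·sin(180°/16) = 40.58 mm); the cylinder at (10.5, -1.5): section is a regular 16-gon, circumradius r=9 (perimeter = 2·16·9.000·sin(180°/16) = 56.19 mm); the r=11.5 cylinder at (5.5, 4) gives a regular 16-gon of circumradius 11.5 (constant along its height) (perimeter = 2·16·11.500·sin(180°/16) = 71.79 mm); the cylinder at (4.5, 11): section is a regular 16-gon, circumradius r=5.5 (perimeter = 2·16·5.500·sin(180°/16) = 34.34 mm); After the difference (first − rest): starting from the r=6.5 cylinder, the r=9 cylinder at (10.5, -1.5) partially overlaps it — only the 35.05 mm² overlap (of its 247.98 mm²) is removed, clipping the outline; the r=11.5 cylinder at (5.5, 4) partially overlaps it — only the 78.55 mm² overlap (of its 404.88 mm²) is removed, clipping the outline; the r=5.5 cylinder at (4.5, 11) misses the remaining region (no effect) — boundary = 25.63 mm. Overall, the cross-section is a single solid region. Total boundary length (outer) = 25.63 mm.

25.63 mm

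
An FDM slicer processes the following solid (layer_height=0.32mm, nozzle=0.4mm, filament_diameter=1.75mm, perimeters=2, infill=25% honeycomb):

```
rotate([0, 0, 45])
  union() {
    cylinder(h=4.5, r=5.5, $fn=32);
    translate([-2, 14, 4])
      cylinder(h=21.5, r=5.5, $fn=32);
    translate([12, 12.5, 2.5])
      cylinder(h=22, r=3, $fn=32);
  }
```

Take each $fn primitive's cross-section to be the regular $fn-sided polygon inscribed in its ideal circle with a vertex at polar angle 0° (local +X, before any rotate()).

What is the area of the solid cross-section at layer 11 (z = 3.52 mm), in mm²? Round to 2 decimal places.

122.52 mm²

At z = 3.52 mm: the r=5.5 cylinder contributes a regular 32-gon of circumradius 5.5 (area = (32/2)·5.500²·sin(360°/32) = 94.42 mm²); the cylinder at (-2, 14) does not reach this height (z outside [4, 25.5]); the cylinder at (12, 12.5): section is a regular 32-gon, circumradius r=3 (area = (32/2)·3.000²·sin(360°/32) = 28.09 mm²); Combining (union): the 2 present regions are separate (no shared area or edge), so areas and boundary lengths simply add and each stays a separate island — area = 122.52 mm²; (whole slice rotated 45° about Z — lengths, areas and connectivity unchanged). Overall, the cross-section has 2 separate islands. Net area = 122.52 mm².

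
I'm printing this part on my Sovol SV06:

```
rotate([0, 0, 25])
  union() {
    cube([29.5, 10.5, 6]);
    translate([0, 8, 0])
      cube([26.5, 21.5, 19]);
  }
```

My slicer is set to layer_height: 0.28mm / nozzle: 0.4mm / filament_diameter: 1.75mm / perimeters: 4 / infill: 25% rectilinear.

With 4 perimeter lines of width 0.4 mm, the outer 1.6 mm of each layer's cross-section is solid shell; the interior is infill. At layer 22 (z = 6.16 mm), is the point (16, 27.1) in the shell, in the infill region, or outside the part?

At z = 6.16 mm: the cube is not intersected at this z (z outside [0, 6]); the cube at (0, 8) is present — its section is the full 26.5×21.5 rectangle; Taking the union: only the 26.5×21.5 cube at (0, 8) is present, so the union is just that shape — 1 connected region; (rotated 25° about Z; rotation is an isometry so areas/perimeters/island counts are preserved). Overall, the cross-section is a single solid region. Undo the 25° rotation: the query point maps to (25.954, 17.799) in the un-rotated model frame. The nearest boundary edge runs (26.50, 8.00)→(26.50, 29.50); distance from the point to it = 0.55 mm. The point is inside the cross-section, 0.55 mm from the nearest boundary — within the 1.6 mm shell band (4 × 0.4).

shell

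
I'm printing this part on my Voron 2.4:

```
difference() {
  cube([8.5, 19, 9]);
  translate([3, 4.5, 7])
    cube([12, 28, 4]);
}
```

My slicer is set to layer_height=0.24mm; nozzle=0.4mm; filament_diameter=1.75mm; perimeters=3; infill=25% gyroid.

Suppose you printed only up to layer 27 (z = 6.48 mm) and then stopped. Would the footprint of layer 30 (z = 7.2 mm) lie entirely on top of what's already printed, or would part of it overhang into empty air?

entirely on top

Compare the two slices. At z = 6.48: the cube (footprint 8.5×19) is included at this height (area 161.50 mm²); the cube at (3, 4.5) is not intersected at this z (z outside [7, 11]); Subtracting the remaining from the first: none of the subtracted shapes is present at this height, so the 8.5×19 cube is unchanged — area = 161.50 mm². At z = 7.2: the cube (footprint 8.5×19) is included at this height (area 161.50 mm²); the 12×28 cube at (3, 4.5) contributes its full rectangle (area 336.00 mm²); Taking the first minus the rest: starting from the 8.5×19 cube (161.50 mm²), the 12×28 cube at (3, 4.5) partially overlaps it — only the 79.75 mm² overlap (of its 336.00 mm²) is removed, clipping the outline — area = 81.75 mm². Checking containment: the cross-section at z = 7.2 is a subset of the cross-section at z = 6.48.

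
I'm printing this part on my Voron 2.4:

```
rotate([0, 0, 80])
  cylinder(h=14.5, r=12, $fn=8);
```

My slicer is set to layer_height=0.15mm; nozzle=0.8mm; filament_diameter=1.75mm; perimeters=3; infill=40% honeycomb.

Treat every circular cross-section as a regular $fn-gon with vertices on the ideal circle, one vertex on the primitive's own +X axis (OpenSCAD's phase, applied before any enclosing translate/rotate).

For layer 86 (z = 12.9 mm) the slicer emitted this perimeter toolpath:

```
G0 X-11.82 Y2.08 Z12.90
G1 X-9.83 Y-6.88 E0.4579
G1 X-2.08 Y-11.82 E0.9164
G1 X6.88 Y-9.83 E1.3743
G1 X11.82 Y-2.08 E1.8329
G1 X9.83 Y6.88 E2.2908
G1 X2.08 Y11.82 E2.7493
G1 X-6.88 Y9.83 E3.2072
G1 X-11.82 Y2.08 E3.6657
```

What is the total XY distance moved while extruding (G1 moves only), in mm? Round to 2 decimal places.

73.48 mm

Sum the Euclidean lengths of each G1 segment: total = 73.48 mm.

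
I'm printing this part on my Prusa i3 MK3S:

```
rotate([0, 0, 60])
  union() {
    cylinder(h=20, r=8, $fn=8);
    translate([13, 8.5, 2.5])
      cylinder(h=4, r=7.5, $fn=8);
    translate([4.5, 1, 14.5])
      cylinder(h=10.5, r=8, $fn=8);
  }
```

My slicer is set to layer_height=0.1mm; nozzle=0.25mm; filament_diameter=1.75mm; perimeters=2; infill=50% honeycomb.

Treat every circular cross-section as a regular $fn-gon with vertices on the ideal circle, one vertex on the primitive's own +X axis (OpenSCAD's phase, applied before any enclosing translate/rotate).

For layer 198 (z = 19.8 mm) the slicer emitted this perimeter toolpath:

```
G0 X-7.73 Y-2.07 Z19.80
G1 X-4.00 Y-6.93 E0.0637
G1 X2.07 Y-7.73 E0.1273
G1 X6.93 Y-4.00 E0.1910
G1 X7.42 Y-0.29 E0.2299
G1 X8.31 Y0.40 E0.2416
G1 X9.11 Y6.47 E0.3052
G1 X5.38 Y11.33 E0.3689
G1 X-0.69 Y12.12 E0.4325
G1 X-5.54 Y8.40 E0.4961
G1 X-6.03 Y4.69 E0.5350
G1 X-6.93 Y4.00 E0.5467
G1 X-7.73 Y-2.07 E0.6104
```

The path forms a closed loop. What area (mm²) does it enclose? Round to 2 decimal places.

Apply the shoelace formula to the sequence of (X, Y) vertices; enclosed area = 250.05 mm².

250.05 mm²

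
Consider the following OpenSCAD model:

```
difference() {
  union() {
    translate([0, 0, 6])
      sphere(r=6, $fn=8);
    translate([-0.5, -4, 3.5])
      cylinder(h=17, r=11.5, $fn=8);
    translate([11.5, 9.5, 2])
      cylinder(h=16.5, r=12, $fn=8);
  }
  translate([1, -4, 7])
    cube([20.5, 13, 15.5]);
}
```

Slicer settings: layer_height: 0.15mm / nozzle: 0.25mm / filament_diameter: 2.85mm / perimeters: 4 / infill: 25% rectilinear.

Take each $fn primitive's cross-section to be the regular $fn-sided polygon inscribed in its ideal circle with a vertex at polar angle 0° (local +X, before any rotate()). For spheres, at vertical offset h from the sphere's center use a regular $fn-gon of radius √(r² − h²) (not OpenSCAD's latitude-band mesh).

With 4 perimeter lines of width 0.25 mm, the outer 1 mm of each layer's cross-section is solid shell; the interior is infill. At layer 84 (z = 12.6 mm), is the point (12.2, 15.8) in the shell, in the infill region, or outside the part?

At z = 12.6 mm: the sphere is absent (|z−center|=6.600 > r=6); the cylinder at (-0.5, -4): section is a regular 8-gon, circumradius r=11.5; the r=12 cylinder at (11.5, 9.5) gives a regular 8-gon of circumradius 12 (constant along its height); Combining (union): the regions partially overlap (shared area 35.87 mm²), so overlapping operands fuse into one piece — 1 connected region; the 20.5×13 cube at (1, -4) contributes its full rectangle; Subtracting the remaining from the first: starting from that combined region, the 20.5×13 cube at (1, -4) partially overlaps it — only the 226.96 mm² overlap (of its 266.50 mm²) is removed, clipping the outline — 1 connected region. Overall, the cross-section is a single solid region. The nearest boundary edge runs (11.50, 21.50)→(19.99, 17.99); distance from the point to it = 5.00 mm. The point is inside the cross-section and 5.00 mm from the nearest boundary — more than the 1 mm shell width (4 × 0.25), so it's in the infill interior.

infill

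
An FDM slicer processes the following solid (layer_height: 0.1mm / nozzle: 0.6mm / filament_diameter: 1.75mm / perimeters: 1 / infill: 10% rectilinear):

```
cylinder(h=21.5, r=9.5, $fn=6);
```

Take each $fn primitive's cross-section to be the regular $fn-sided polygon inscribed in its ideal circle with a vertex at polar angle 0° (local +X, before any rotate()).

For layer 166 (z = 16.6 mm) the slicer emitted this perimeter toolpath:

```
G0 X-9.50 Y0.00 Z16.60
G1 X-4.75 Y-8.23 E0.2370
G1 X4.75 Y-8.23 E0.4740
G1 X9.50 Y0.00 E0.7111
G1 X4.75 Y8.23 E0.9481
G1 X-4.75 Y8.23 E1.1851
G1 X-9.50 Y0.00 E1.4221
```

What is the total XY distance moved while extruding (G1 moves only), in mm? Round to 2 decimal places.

Sum the Euclidean lengths of each G1 segment: total = 57.01 mm.

57.01 mm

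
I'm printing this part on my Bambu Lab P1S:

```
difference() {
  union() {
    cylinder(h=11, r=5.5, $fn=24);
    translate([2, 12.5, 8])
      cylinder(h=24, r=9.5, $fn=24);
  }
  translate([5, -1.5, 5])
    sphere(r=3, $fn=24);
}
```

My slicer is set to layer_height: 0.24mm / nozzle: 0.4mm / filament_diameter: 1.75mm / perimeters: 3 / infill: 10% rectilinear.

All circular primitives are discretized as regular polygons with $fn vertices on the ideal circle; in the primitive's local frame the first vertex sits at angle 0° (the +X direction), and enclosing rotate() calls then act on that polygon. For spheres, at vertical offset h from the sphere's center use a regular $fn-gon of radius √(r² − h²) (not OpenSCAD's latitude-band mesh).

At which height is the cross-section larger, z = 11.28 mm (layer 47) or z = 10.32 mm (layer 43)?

layer 43 (z = 10.32 mm)

Layer 47 (z = 11.28): the cylinder is not intersected at this z (z outside [0, 11]); the r=9.5 cylinder at (2, 12.5) gives a regular 24-gon of circumradius 9.5 (constant along its height) (area = (24/2)·9.500²·sin(360°/24) = 280.30 mm²); Combining (union): only the r=9.5 cylinder at (2, 12.5) is present, so the union is just that shape — area = 280.30 mm²; the sphere at (5, -1.5) does not reach this height (|z−center|=6.280 > r=3); Taking the first minus the rest: none of the subtracted shapes is present at this height, so the result so far is unchanged — area = 280.30 mm². So its area = 280.30 mm². Layer 43 (z = 10.32): the r=5.5 cylinder gives a regular 24-gon of circumradius 5.5 (constant along its height) (area = (24/2)·5.500²·sin(360°/24) = 93.95 mm²); the cylinder at (2, 12.5): section is a regular 24-gon, circumradius r=9.5 (area = (24/2)·9.500²·sin(360°/24) = 280.30 mm²); Taking the union: the regions partially overlap — summed areas 374.25 mm² minus the doubly-counted overlap 11.53 mm² gives 362.73 mm² — area = 362.73 mm²; the sphere at (5, -1.5) is absent (|z−center|=5.320 > r=3); After the difference (first − rest): none of the subtracted shapes is present at this height, so that combined region is unchanged — area = 362.73 mm². So its area = 362.73 mm². Layer 43 is larger (362.73 vs 280.30 mm²).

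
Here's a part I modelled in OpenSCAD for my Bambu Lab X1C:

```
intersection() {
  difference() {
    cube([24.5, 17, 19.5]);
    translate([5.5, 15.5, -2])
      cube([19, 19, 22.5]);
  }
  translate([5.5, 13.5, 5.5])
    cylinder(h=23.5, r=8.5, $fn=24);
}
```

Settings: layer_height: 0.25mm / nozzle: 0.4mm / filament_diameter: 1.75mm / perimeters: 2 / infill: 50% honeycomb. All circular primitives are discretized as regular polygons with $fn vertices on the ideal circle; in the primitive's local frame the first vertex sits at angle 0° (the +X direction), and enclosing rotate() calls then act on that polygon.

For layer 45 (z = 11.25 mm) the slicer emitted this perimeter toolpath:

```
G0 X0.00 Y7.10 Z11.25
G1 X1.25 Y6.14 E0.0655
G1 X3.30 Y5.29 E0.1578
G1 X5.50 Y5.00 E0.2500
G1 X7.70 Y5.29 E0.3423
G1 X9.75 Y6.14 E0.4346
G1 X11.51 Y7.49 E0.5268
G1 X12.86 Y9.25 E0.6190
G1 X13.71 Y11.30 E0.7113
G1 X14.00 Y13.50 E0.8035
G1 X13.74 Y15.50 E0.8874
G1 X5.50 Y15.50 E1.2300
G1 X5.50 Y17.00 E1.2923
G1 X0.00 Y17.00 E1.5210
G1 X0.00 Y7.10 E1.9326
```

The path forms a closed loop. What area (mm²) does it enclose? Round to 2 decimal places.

Apply the shoelace formula to the sequence of (X, Y) vertices; enclosed area = 135.02 mm².

135.02 mm²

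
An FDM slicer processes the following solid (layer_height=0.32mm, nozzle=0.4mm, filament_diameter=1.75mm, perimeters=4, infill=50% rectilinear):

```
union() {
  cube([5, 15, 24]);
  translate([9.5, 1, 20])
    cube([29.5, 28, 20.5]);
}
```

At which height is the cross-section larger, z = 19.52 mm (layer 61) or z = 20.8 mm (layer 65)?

layer 65 (z = 20.8 mm)

Layer 61 (z = 19.52): the 5×15 cube contributes its full rectangle (area 75.00 mm²); the cube at (9.5, 1) is not intersected at this z (z outside [20, 40.5]); Combining (union): only the 5×15 cube is present, so the union is just that shape — area = 75.00 mm². So its area = 75.00 mm². Layer 65 (z = 20.8): the cube is present — its section is the full 5×15 rectangle (area 75.00 mm²); the cube at (9.5, 1) is present — its section is the full 29.5×28 rectangle (area 826.00 mm²); Taking the union: the 2 present regions are separate (no shared area or edge), so areas and boundary lengths simply add and each stays a separate island — area = 901.00 mm². So its area = 901.00 mm². Layer 65 is larger (901.00 vs 75.00 mm²).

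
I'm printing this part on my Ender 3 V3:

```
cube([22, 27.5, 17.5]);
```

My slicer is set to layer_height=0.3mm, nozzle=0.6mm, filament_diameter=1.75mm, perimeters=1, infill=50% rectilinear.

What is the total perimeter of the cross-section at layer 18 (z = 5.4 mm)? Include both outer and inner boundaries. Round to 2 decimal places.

99.00 mm

At z = 5.4 mm: the 22×27.5 cube contributes its full rectangle (perimeter 99.00 mm). Overall, the cross-section is a single solid region. Total boundary length (outer) = 99.00 mm.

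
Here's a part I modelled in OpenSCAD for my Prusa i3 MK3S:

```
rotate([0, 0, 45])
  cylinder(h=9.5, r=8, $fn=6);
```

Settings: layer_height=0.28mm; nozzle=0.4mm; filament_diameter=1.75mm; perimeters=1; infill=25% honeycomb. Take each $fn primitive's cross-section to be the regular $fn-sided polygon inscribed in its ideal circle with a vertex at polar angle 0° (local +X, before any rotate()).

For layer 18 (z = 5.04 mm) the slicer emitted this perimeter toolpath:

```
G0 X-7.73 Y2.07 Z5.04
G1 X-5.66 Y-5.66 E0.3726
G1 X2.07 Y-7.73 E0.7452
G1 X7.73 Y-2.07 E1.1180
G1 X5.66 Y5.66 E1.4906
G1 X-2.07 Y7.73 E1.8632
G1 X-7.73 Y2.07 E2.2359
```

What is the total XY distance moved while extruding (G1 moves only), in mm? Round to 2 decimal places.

48.02 mm

Sum the Euclidean lengths of each G1 segment: total = 48.02 mm.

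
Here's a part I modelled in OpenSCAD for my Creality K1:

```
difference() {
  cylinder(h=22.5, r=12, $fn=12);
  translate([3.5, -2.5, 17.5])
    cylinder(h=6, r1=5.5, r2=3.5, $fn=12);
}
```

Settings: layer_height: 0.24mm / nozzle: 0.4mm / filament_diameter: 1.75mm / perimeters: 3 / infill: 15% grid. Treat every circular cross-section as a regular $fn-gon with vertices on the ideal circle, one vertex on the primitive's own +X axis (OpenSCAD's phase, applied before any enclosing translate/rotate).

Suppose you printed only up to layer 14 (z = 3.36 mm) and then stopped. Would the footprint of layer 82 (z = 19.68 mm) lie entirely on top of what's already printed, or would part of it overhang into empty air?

Compare the two slices. At z = 3.36: the r=12 cylinder contributes a regular 12-gon of circumradius 12 (area = (12/2)·12.000²·sin(360°/12) = 432.00 mm²); the cone at (3.5, -2.5) is not intersected at this z (z outside [17.5, 23.5]); Taking the first minus the rest: none of the subtracted shapes is present at this height, so the r=12 cylinder is unchanged — area = 432.00 mm². At z = 19.68: the r=12 cylinder contributes a regular 12-gon of circumradius 12 (area = (12/2)·12.000²·sin(360°/12) = 432.00 mm²); the cone at (3.5, -2.5): at t=0.363 of its height the radius interpolates to r₁+(r₂−r₁)t = 4.773, giving a regular 12-gon of that circumradius (area = (12/2)·4.773²·sin(360°/12) = 68.35 mm²); Taking the first minus the rest: starting from the r=12 cylinder (432.00 mm²), the cone at (3.5, -2.5) lies wholly inside it (removes its full 68.35 mm² and its 29.65 mm outline becomes a hole wall) — area = 363.65 mm². Checking containment: the cross-section at z = 19.68 is a subset of the cross-section at z = 3.36.

entirely on top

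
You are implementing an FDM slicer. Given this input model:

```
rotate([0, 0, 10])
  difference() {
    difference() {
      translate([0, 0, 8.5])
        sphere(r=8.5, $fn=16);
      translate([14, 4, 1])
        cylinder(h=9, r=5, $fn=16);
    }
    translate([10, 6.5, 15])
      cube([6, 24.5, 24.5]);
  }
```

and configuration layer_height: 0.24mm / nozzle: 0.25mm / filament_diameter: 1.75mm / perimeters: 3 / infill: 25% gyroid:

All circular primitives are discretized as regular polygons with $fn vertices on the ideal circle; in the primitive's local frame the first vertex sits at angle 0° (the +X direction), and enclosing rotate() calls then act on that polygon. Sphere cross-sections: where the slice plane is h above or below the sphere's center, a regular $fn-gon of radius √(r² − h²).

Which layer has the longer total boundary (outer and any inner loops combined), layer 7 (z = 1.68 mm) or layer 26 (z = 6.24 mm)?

Layer 7 (z = 1.68): the sphere: section is a regular 16-gon, circumradius = √(r²−h²) = √(8.5²−6.82²) = 5.073 (perimeter = 2·16·5.073·sin(180°/16) = 31.67 mm); the r=5 cylinder at (14, 4) gives a regular 16-gon of circumradius 5 (constant along its height) (perimeter = 2·16·5.000·sin(180°/16) = 31.21 mm); Taking the first minus the rest: starting from the r=8.5 sphere, the r=5 cylinder at (14, 4) misses the remaining region (no effect) — boundary = 31.67 mm; the cube at (10, 6.5) does not reach this height (z outside [15, 39.5]); Taking the first minus the rest: none of the subtracted shapes is present at this height, so that combined region is unchanged — boundary = 31.67 mm; (whole slice rotated 10° about Z — lengths, areas and connectivity unchanged). So its perimeter = 31.67 mm. Layer 26 (z = 6.24): the r=8.5 sphere contributes a regular 16-gon of circumradius √(8.5²−2.26²) = 8.194 (perimeter = 2·16·8.194·sin(180°/16) = 51.15 mm); the r=5 cylinder at (14, 4) contributes a regular 16-gon of circumradius 5 (perimeter = 2·16·5.000·sin(180°/16) = 31.21 mm); Subtracting the remaining from the first: starting from the r=8.5 sphere, the r=5 cylinder at (14, 4) misses the remaining region (no effect) — boundary = 51.15 mm; the cube at (10, 6.5) does not reach this height (z outside [15, 39.5]); After the difference (first − rest): none of the subtracted shapes is present at this height, so the result so far is unchanged — boundary = 51.15 mm; (rotated 10° about Z; rotation is an isometry so areas/perimeters/island counts are preserved). So its perimeter = 51.15 mm. Layer 26 is larger (51.15 vs 31.67 mm).

layer 26 (z = 6.24 mm)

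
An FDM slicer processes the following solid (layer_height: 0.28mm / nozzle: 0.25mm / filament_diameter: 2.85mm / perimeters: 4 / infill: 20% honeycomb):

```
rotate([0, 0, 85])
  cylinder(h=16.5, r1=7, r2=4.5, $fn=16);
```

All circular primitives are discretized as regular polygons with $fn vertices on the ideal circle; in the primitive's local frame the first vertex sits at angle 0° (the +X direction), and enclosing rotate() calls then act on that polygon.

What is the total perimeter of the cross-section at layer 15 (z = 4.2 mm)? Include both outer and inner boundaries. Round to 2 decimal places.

At z = 4.2 mm: the cone: at t=0.255 of its height the radius interpolates to r₁+(r₂−r₁)t = 6.364, giving a regular 16-gon of that circumradius (perimeter = 2·16·6.364·sin(180°/16) = 39.73 mm); (whole slice rotated 85° about Z — lengths, areas and connectivity unchanged). Overall, the cross-section is a single solid region. Total boundary length (outer) = 39.73 mm.

39.73 mm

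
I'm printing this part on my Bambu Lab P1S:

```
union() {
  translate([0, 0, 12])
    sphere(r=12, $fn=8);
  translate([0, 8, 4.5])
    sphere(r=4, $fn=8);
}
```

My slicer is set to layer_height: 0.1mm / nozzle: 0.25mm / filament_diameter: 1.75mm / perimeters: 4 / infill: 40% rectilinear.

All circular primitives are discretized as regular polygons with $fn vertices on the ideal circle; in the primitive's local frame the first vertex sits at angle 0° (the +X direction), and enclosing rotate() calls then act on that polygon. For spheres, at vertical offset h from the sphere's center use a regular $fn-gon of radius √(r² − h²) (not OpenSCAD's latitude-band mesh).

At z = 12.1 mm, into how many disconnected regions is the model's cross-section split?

At z = 12.1 mm: the r=12 sphere contributes a regular 8-gon of circumradius √(12²−0.1²) = 12.000; the sphere at (0, 8) does not reach this height (|z−center|=7.600 > r=4); Combining (union): only the r=12 sphere is present, so the union is just that shape — 1 connected region. The result has 1 disconnected region.

1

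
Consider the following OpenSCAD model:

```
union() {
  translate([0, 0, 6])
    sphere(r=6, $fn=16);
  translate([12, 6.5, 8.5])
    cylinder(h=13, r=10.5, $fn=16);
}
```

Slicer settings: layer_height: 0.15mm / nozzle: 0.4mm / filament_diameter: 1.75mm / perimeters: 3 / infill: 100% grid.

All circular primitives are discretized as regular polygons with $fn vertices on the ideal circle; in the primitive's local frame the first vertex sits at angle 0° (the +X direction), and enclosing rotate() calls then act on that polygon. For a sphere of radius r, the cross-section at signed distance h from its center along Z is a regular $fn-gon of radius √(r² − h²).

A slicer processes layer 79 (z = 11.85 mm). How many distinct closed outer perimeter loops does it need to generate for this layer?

2

At z = 11.85 mm: the r=6 sphere slices to a regular 16-gon of circumradius 1.333 (√(r²−h²) with h=5.85 from center); the r=10.5 cylinder at (12, 6.5) gives a regular 16-gon of circumradius 10.5 (constant along its height); Combining (union): the 2 present regions are separate (no shared area or edge), so areas and boundary lengths simply add and each stays a separate island — 2 connected regions. The result has 2 disconnected regions.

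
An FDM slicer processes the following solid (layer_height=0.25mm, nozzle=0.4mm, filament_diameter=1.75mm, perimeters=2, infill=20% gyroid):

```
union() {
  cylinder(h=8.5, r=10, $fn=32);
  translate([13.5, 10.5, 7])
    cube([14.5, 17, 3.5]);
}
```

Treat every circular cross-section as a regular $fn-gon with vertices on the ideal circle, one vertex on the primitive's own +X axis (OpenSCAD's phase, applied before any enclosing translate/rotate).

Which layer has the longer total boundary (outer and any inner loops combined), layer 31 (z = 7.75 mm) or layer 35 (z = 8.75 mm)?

Layer 31 (z = 7.75): the cylinder: section is a regular 32-gon, circumradius r=10 (perimeter = 2·32·10.000·sin(180°/32) = 62.73 mm); the cube at (13.5, 10.5) (footprint 14.5×17) is included at this height (perimeter 63.00 mm); Taking the union: the 2 present regions are separate (no shared area or edge), so areas and boundary lengths simply add and each stays a separate island — boundary = 125.73 mm. So its perimeter = 125.73 mm. Layer 35 (z = 8.75): the cylinder is not intersected at this z (z outside [0, 8.5]); the cube at (13.5, 10.5) (footprint 14.5×17) is included at this height (perimeter 63.00 mm); Taking the union: only the 14.5×17 cube at (13.5, 10.5) is present, so the union is just that shape — boundary = 63.00 mm. So its perimeter = 63.00 mm. Layer 31 is larger (125.73 vs 63.00 mm).

layer 31 (z = 7.75 mm)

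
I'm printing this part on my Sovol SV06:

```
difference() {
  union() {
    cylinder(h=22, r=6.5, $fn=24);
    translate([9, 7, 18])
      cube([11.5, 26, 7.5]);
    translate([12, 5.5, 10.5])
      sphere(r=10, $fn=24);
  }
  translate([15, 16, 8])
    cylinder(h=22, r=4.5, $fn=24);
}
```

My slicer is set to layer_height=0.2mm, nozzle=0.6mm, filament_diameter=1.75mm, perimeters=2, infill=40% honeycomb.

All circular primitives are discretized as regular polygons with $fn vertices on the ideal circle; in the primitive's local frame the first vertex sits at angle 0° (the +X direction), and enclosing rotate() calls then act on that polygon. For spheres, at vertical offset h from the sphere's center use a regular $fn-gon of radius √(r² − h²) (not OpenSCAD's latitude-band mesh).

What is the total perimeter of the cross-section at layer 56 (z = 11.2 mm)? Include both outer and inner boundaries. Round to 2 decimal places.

84.82 mm

At z = 11.2 mm: the r=6.5 cylinder gives a regular 24-gon of circumradius 6.5 (constant along its height) (perimeter = 2·24·6.500·sin(180°/24) = 40.72 mm); the cube at (9, 7) is not intersected at this z (z outside [18, 25.5]); the sphere at (12, 5.5): section is a regular 24-gon, circumradius = √(r²−h²) = √(10²−0.7²) = 9.975 (perimeter = 2·24·9.975·sin(180°/24) = 62.50 mm); Combining (union): the regions partially overlap (shared area 20.40 mm²), so the edge portions inside another operand are dropped and the merged outline is re-measured after clipping — boundary = 83.02 mm; the r=4.5 cylinder at (15, 16) contributes a regular 24-gon of circumradius 4.5 (perimeter = 2·24·4.500·sin(180°/24) = 28.19 mm); Taking the first minus the rest: starting from that combined region, the r=4.5 cylinder at (15, 16) partially overlaps it — only the 19.94 mm² overlap (of its 62.89 mm²) is removed, clipping the outline — boundary = 84.82 mm. Overall, the cross-section is a single solid region. Total boundary length (outer) = 84.82 mm.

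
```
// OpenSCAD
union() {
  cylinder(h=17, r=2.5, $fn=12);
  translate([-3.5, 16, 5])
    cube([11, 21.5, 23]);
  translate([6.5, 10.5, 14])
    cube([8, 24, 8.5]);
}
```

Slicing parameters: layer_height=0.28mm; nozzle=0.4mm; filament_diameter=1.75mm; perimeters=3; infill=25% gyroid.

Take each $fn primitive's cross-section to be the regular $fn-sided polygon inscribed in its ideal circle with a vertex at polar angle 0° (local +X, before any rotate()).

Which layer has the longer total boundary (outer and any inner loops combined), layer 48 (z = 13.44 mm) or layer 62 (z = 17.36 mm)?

Layer 48 (z = 13.44): the cylinder: section is a regular 12-gon, circumradius r=2.5 (perimeter = 2·12·2.500·sin(180°/12) = 15.53 mm); the 11×21.5 cube at (-3.5, 16) contributes its full rectangle (perimeter 65.00 mm); the cube at (6.5, 10.5) is not intersected at this z (z outside [14, 22.5]); Taking the union: the 2 present regions are separate (no shared area or edge), so areas and boundary lengths simply add and each stays a separate island — boundary = 80.53 mm. So its perimeter = 80.53 mm. Layer 62 (z = 17.36): the cylinder does not reach this height (z outside [0, 17]); the 11×21.5 cube at (-3.5, 16) contributes its full rectangle (perimeter 65.00 mm); the 8×24 cube at (6.5, 10.5) contributes its full rectangle (perimeter 64.00 mm); Combining (union): the regions partially overlap (shared area 18.50 mm²), so the edge portions inside another operand are dropped and the merged outline is re-measured after clipping — boundary = 90.00 mm. So its perimeter = 90.00 mm. Layer 62 is larger (90.00 vs 80.53 mm).

layer 62 (z = 17.36 mm)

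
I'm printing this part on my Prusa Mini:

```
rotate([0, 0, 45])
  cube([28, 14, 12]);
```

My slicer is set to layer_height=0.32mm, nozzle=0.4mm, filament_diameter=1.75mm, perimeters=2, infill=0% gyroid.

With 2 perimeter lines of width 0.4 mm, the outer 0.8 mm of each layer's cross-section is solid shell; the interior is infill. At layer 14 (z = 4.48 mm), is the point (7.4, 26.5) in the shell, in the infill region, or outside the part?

At z = 4.48 mm: the cube (footprint 28×14) is included at this height; (whole slice rotated 45° about Z — lengths, areas and connectivity unchanged). Overall, the cross-section is a single solid region. Undo the 45° rotation: the query point maps to (23.971, 13.506) in the un-rotated model frame. The nearest boundary edge runs (28.00, 14.00)→(0.00, 14.00); distance from the point to it = 0.49 mm. The point is inside the cross-section, 0.49 mm from the nearest boundary — within the 0.8 mm shell band (2 × 0.4).

shell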